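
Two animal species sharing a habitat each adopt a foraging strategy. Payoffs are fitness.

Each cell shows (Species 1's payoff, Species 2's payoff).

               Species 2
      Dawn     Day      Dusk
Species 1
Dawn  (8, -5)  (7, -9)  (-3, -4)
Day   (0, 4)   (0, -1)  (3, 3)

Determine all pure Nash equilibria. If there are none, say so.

Mark each player's best response to every combination of opponents' strategies; a profile where every player is best-responding is a pure Nash equilibrium.
Species 1 against Dawn: payoffs 8, 0 → best response Dawn.
Species 1 against Day: payoffs 7, 0 → best response Dawn.
Species 1 against Dusk: payoffs -3, 3 → best response Day.
Species 2 against Dawn: payoffs -5, -9, -4 → best response Dusk.
Species 2 against Day: payoffs 4, -1, 3 → best response Dawn.
No profile is a mutual best response for all players.

There is no pure-strategy Nash equilibrium.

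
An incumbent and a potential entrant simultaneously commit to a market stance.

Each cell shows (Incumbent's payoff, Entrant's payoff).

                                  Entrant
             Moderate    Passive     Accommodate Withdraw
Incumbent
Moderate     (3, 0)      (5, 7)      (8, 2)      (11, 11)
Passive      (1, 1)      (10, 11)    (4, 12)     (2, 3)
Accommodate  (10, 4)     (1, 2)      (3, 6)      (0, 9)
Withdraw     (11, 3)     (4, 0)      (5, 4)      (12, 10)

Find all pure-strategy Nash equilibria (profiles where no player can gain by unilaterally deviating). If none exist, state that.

Incumbent against Moderate: payoffs 3, 1, 10, 11 → best response Withdraw.
Incumbent against Passive: payoffs 5, 10, 1, 4 → best response Passive.
Incumbent against Accommodate: payoffs 8, 4, 3, 5 → best response Moderate.
Incumbent against Withdraw: payoffs 11, 2, 0, 12 → best response Withdraw.
Entrant against Moderate: payoffs 0, 7, 2, 11 → best response Withdraw.
Entrant against Passive: payoffs 1, 11, 12, 3 → best response Accommodate.
Entrant against Accommodate: payoffs 4, 2, 6, 9 → best response Withdraw.
Entrant against Withdraw: payoffs 3, 0, 4, 10 → best response Withdraw.
Mutual best responses: (Withdraw, Withdraw).

Pure NE: (Withdraw, Withdraw)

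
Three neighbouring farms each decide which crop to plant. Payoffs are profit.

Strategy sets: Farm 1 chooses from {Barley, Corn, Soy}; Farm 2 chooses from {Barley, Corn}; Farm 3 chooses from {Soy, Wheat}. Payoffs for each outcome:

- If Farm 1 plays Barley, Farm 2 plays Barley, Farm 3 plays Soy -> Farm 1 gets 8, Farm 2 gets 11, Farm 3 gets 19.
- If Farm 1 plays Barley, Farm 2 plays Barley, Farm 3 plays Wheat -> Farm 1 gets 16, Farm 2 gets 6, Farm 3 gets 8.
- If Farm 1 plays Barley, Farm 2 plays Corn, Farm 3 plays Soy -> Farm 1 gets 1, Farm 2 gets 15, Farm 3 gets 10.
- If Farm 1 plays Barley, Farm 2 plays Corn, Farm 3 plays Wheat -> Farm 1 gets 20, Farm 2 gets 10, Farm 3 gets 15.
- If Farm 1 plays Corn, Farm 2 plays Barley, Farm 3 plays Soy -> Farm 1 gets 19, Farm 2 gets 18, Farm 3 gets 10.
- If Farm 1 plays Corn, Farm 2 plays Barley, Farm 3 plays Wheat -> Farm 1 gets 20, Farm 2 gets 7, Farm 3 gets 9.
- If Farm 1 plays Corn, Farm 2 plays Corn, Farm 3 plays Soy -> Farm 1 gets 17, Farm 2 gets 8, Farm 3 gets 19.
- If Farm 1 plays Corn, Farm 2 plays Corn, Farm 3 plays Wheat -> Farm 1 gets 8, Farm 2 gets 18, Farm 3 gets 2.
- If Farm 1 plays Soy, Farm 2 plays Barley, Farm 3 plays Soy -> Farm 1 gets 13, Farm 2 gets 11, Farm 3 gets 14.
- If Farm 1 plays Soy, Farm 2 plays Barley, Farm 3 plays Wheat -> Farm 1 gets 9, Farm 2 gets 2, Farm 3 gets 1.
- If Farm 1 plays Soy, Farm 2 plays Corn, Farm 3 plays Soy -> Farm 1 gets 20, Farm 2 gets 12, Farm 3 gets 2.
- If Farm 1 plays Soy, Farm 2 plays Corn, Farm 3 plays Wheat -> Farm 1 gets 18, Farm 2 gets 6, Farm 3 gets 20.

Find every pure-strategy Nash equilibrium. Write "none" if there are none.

(Barley, Corn, Wheat); (Corn, Barley, Soy)

Farm 1 against (Barley, Soy): payoffs 8, 19, 13 → best response Corn.
Farm 1 against (Barley, Wheat): payoffs 16, 20, 9 → best response Corn.
Farm 1 against (Corn, Soy): payoffs 1, 17, 20 → best response Soy.
Farm 1 against (Corn, Wheat): payoffs 20, 8, 18 → best response Barley.
Farm 2 against (Barley, Soy): payoffs 11, 15 → best response Corn.
Farm 2 against (Barley, Wheat): payoffs 6, 10 → best response Corn.
Farm 2 against (Corn, Soy): payoffs 18, 8 → best response Barley.
Farm 2 against (Corn, Wheat): payoffs 7, 18 → best response Corn.
Farm 2 against (Soy, Soy): payoffs 11, 12 → best response Corn.
Farm 2 against (Soy, Wheat): payoffs 2, 6 → best response Corn.
Farm 3 against (Barley, Barley): payoffs 19, 8 → best response Soy.
Farm 3 against (Barley, Corn): payoffs 10, 15 → best response Wheat.
Farm 3 against (Corn, Barley): payoffs 10, 9 → best response Soy.
Farm 3 against (Corn, Corn): payoffs 19, 2 → best response Soy.
Farm 3 against (Soy, Barley): payoffs 14, 1 → best response Soy.
Farm 3 against (Soy, Corn): payoffs 2, 20 → best response Wheat.
Mutual best responses: (Barley, Corn, Wheat); (Corn, Barley, Soy).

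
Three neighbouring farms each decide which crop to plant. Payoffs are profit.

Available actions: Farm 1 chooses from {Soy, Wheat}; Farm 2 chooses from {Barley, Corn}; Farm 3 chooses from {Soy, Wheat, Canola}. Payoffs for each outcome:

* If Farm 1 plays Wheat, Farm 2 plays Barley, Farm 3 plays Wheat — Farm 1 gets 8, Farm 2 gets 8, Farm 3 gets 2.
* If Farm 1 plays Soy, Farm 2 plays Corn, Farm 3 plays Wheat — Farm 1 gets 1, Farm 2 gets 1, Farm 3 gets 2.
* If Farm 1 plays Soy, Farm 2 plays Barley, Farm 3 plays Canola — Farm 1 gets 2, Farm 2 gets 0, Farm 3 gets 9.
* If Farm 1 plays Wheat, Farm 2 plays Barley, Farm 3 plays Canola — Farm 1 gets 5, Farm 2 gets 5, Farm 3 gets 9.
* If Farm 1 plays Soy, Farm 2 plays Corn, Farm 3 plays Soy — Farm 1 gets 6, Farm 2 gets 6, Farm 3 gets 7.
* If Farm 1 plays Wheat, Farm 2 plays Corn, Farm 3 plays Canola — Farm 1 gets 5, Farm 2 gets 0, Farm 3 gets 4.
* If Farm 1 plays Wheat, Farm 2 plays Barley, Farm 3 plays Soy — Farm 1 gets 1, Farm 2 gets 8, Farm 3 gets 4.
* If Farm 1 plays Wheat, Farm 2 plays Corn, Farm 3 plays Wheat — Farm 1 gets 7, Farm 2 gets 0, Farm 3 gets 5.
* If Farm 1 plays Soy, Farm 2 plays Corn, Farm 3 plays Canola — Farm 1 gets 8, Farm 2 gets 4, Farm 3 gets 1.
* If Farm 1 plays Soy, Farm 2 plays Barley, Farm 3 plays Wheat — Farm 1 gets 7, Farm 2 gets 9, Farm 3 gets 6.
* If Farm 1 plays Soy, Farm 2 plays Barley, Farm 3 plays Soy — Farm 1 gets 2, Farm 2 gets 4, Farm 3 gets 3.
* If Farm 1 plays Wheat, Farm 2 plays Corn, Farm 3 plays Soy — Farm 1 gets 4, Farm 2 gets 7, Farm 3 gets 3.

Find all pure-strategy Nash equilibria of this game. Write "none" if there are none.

Pure-strategy Nash equilibria: (Soy, Corn, Soy); (Wheat, Barley, Canola)

Farm 1 against (Barley, Soy): payoffs 2, 1 → best response Soy.
Farm 1 against (Barley, Wheat): payoffs 7, 8 → best response Wheat.
Farm 1 against (Barley, Canola): payoffs 2, 5 → best response Wheat.
Farm 1 against (Corn, Soy): payoffs 6, 4 → best response Soy.
Farm 1 against (Corn, Wheat): payoffs 1, 7 → best response Wheat.
Farm 1 against (Corn, Canola): payoffs 8, 5 → best response Soy.
Farm 2 against (Soy, Soy): payoffs 4, 6 → best response Corn.
Farm 2 against (Soy, Wheat): payoffs 9, 1 → best response Barley.
Farm 2 against (Soy, Canola): payoffs 0, 4 → best response Corn.
Farm 2 against (Wheat, Soy): payoffs 8, 7 → best response Barley.
Farm 2 against (Wheat, Wheat): payoffs 8, 0 → best response Barley.
Farm 2 against (Wheat, Canola): payoffs 5, 0 → best response Barley.
Farm 3 against (Soy, Barley): payoffs 3, 6, 9 → best response Canola.
Farm 3 against (Soy, Corn): payoffs 7, 2, 1 → best response Soy.
Farm 3 against (Wheat, Barley): payoffs 4, 2, 9 → best response Canola.
Farm 3 against (Wheat, Corn): payoffs 3, 5, 4 → best response Wheat.
Mutual best responses: (Soy, Corn, Soy); (Wheat, Barley, Canola).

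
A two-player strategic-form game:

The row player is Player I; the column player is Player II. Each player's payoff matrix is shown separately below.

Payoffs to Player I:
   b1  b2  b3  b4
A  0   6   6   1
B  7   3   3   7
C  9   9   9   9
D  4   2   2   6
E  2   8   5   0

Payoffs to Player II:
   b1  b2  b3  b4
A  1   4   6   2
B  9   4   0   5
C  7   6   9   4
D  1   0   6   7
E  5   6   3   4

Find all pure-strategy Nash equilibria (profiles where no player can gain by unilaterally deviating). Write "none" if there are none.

Player I against b1: payoffs 0, 7, 9, 4, 2 → best response C.
Player I against b2: payoffs 6, 3, 9, 2, 8 → best response C.
Player I against b3: payoffs 6, 3, 9, 2, 5 → best response C.
Player I against b4: payoffs 1, 7, 9, 6, 0 → best response C.
Player II against A: payoffs 1, 4, 6, 2 → best response b3.
Player II against B: payoffs 9, 4, 0, 5 → best response b1.
Player II against C: payoffs 7, 6, 9, 4 → best response b3.
Player II against D: payoffs 1, 0, 6, 7 → best response b4.
Player II against E: payoffs 5, 6, 3, 4 → best response b2.
Mutual best responses: (C, b3).

Pure NE: (C, b3)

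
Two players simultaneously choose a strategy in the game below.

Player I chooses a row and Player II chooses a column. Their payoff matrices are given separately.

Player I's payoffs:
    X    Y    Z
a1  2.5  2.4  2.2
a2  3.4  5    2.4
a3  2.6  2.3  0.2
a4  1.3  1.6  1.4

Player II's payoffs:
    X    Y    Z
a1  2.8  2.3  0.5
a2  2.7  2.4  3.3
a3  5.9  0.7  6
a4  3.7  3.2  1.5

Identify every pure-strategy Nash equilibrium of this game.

(a2, Z)

(a1, X): Player I can switch to a2 (2.5 → 3.4). Not NE.
(a1, Y): Player I can switch to a2 (2.4 → 5). Not NE.
(a1, Z): Player I can switch to a2 (2.2 → 2.4). Not NE.
(a2, X): Player II can switch to Z (2.7 → 3.3). Not NE.
(a2, Y): Player II can switch to X (2.4 → 2.7). Not NE.
(a2, Z): Player I gets 2.4, best alternative 2.2; Player II gets 3.3, best alternative 2.7. No profitable deviation — NE.
(a3, X): Player I can switch to a2 (2.6 → 3.4). Not NE.
(a3, Y): Player I can switch to a1 (2.3 → 2.4). Not NE.
(a3, Z): Player I can switch to a1 (0.2 → 2.2). Not NE.
(The remaining 3 profiles each have a profitable deviation by the same check.)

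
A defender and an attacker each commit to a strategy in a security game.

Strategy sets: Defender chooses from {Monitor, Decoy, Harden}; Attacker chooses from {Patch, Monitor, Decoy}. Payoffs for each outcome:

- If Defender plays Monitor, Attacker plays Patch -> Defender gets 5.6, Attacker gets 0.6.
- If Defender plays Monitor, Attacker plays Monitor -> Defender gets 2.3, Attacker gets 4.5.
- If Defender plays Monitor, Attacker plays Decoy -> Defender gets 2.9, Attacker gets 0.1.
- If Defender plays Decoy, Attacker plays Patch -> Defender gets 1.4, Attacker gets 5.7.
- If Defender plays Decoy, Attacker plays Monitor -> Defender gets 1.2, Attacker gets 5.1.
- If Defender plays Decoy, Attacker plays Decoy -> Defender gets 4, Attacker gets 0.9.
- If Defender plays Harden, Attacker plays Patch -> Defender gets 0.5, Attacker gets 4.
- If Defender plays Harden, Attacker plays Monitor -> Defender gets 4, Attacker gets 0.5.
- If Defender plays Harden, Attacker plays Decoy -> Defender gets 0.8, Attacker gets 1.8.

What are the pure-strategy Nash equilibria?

(Monitor, Patch): Attacker can switch to Monitor (0.6 → 4.5). Not NE.
(Monitor, Monitor): Defender can switch to Harden (2.3 → 4). Not NE.
(Monitor, Decoy): Defender can switch to Decoy (2.9 → 4). Not NE.
(Decoy, Patch): Defender can switch to Monitor (1.4 → 5.6). Not NE.
(Decoy, Monitor): Defender can switch to Monitor (1.2 → 2.3). Not NE.
(Decoy, Decoy): Attacker can switch to Patch (0.9 → 5.7). Not NE.
(Harden, Patch): Defender can switch to Monitor (0.5 → 5.6). Not NE.
(Harden, Monitor): Attacker can switch to Patch (0.5 → 4). Not NE.
(Harden, Decoy): Defender can switch to Monitor (0.8 → 2.9). Not NE.

No pure-strategy Nash equilibrium.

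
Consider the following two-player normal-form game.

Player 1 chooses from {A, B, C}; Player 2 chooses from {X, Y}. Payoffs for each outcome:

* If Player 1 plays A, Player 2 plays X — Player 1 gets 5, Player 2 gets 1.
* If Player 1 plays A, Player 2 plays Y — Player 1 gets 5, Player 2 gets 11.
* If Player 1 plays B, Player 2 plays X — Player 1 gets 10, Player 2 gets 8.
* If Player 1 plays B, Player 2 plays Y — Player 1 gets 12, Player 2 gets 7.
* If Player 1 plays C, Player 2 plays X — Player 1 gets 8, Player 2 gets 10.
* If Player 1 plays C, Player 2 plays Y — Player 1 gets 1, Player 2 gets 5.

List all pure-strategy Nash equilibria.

Player 1 against X: payoffs 5, 10, 8 → best response B.
Player 1 against Y: payoffs 5, 12, 1 → best response B.
Player 2 against A: payoffs 1, 11 → best response Y.
Player 2 against B: payoffs 8, 7 → best response X.
Player 2 against C: payoffs 10, 5 → best response X.
Mutual best responses: (B, X).

(B, X)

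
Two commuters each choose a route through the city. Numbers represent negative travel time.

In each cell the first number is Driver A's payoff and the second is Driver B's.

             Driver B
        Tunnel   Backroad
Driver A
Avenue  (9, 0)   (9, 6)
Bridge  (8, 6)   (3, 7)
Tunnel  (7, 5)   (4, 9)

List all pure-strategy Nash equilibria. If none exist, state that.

(Avenue, Backroad)

For each player, find the best response to each opponent profile; mutual best responses are the pure NE.
Driver A against Tunnel: payoffs 9, 8, 7 → best response Avenue.
Driver A against Backroad: payoffs 9, 3, 4 → best response Avenue.
Driver B against Avenue: payoffs 0, 6 → best response Backroad.
Driver B against Bridge: payoffs 6, 7 → best response Backroad.
Driver B against Tunnel: payoffs 5, 9 → best response Backroad.
Mutual best responses: (Avenue, Backroad).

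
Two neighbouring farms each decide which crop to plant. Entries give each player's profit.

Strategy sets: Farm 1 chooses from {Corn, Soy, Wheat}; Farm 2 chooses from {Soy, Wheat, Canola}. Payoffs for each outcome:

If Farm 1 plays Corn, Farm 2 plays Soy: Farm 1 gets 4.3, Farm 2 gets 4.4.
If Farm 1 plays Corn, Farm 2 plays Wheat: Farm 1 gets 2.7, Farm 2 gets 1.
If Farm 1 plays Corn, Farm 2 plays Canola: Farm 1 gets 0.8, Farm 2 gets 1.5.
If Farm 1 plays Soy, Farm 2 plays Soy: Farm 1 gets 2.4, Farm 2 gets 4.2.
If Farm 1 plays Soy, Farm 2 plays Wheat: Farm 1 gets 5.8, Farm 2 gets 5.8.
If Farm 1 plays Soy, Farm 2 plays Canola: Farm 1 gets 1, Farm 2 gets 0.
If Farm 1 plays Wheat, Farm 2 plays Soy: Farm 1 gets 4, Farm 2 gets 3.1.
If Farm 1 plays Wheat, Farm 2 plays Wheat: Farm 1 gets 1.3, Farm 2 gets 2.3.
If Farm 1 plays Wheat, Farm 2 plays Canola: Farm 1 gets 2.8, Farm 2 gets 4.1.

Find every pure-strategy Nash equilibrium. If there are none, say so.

For each strategy profile, look for a profitable unilateral deviation.
(Corn, Soy): Farm 1 gets 4.3, best alternative 4; Farm 2 gets 4.4, best alternative 1.5. No profitable deviation — NE.
(Corn, Wheat): Farm 1 can switch to Soy (2.7 → 5.8). Not NE.
(Corn, Canola): Farm 1 can switch to Soy (0.8 → 1). Not NE.
(Soy, Soy): Farm 1 can switch to Corn (2.4 → 4.3). Not NE.
(Soy, Wheat): Farm 1 gets 5.8, best alternative 2.7; Farm 2 gets 5.8, best alternative 4.2. No profitable deviation — NE.
(Soy, Canola): Farm 1 can switch to Wheat (1 → 2.8). Not NE.
(Wheat, Soy): Farm 1 can switch to Corn (4 → 4.3). Not NE.
(Wheat, Wheat): Farm 1 can switch to Corn (1.3 → 2.7). Not NE.
(Wheat, Canola): Farm 1 gets 2.8, best alternative 1; Farm 2 gets 4.1, best alternative 3.1. No profitable deviation — NE.

(Corn, Soy), (Soy, Wheat), (Wheat, Canola)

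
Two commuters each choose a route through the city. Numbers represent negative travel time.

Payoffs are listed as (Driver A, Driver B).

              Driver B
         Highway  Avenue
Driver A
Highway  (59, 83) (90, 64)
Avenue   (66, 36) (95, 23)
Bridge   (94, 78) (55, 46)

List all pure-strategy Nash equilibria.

(Bridge, Highway)

Driver A against Highway: payoffs 59, 66, 94 → best response Bridge.
Driver A against Avenue: payoffs 90, 95, 55 → best response Avenue.
Driver B against Highway: payoffs 83, 64 → best response Highway.
Driver B against Avenue: payoffs 36, 23 → best response Highway.
Driver B against Bridge: payoffs 78, 46 → best response Highway.
Mutual best responses: (Bridge, Highway).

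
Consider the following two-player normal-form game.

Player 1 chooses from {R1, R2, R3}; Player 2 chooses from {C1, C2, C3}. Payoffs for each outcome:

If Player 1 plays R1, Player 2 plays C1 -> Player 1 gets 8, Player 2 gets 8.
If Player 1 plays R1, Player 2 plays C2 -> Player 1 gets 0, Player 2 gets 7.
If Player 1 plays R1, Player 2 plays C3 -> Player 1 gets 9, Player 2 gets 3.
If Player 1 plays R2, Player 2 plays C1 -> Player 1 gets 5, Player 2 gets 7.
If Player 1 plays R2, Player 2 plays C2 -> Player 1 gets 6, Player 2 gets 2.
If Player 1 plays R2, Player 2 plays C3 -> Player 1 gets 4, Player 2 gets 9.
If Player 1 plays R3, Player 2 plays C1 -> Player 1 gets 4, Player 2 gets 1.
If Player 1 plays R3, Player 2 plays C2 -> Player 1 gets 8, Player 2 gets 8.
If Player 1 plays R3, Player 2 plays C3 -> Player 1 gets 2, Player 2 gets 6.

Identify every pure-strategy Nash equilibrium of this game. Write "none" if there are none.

The pure Nash equilibria are (R1, C1), (R3, C2).

Player 1 against C1: payoffs 8, 5, 4 → best response R1.
Player 1 against C2: payoffs 0, 6, 8 → best response R3.
Player 1 against C3: payoffs 9, 4, 2 → best response R1.
Player 2 against R1: payoffs 8, 7, 3 → best response C1.
Player 2 against R2: payoffs 7, 2, 9 → best response C3.
Player 2 against R3: payoffs 1, 8, 6 → best response C2.
Mutual best responses: (R1, C1); (R3, C2).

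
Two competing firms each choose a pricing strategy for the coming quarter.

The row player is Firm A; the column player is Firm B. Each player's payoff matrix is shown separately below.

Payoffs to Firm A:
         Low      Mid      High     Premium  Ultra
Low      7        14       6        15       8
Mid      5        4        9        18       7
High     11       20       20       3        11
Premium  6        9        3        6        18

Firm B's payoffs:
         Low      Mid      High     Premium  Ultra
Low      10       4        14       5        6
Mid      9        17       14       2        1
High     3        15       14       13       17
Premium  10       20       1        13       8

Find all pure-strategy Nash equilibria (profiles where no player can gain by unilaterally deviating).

none

(Low, Low): Firm A can switch to High (7 → 11). Not NE.
(Low, Mid): Firm A can switch to High (14 → 20). Not NE.
(Low, High): Firm A can switch to Mid (6 → 9). Not NE.
(Low, Premium): Firm A can switch to Mid (15 → 18). Not NE.
(Low, Ultra): Firm A can switch to High (8 → 11). Not NE.
(Mid, Low): Firm A can switch to Low (5 → 7). Not NE.
(The remaining 14 profiles each have a profitable deviation by the same check.)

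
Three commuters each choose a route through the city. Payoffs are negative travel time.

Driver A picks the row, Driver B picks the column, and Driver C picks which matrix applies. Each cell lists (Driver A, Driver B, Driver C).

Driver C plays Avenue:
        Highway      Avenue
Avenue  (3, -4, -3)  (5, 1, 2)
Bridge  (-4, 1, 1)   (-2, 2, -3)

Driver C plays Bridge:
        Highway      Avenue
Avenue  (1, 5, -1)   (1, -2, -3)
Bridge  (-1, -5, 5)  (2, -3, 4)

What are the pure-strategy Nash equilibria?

Pure-strategy Nash equilibria: (Avenue, Highway, Bridge), (Avenue, Avenue, Avenue), (Bridge, Avenue, Bridge)

Mark each player's best response to every combination of opponents' strategies; a profile where every player is best-responding is a pure Nash equilibrium.
Driver A against (Highway, Avenue): payoffs 3, -4 → best response Avenue.
Driver A against (Highway, Bridge): payoffs 1, -1 → best response Avenue.
Driver A against (Avenue, Avenue): payoffs 5, -2 → best response Avenue.
Driver A against (Avenue, Bridge): payoffs 1, 2 → best response Bridge.
Driver B against (Avenue, Avenue): payoffs -4, 1 → best response Avenue.
Driver B against (Avenue, Bridge): payoffs 5, -2 → best response Highway.
Driver B against (Bridge, Avenue): payoffs 1, 2 → best response Avenue.
Driver B against (Bridge, Bridge): payoffs -5, -3 → best response Avenue.
Driver C against (Avenue, Highway): payoffs -3, -1 → best response Bridge.
Driver C against (Avenue, Avenue): payoffs 2, -3 → best response Avenue.
Driver C against (Bridge, Highway): payoffs 1, 5 → best response Bridge.
Driver C against (Bridge, Avenue): payoffs -3, 4 → best response Bridge.
Mutual best responses: (Avenue, Highway, Bridge); (Avenue, Avenue, Avenue); (Bridge, Avenue, Bridge).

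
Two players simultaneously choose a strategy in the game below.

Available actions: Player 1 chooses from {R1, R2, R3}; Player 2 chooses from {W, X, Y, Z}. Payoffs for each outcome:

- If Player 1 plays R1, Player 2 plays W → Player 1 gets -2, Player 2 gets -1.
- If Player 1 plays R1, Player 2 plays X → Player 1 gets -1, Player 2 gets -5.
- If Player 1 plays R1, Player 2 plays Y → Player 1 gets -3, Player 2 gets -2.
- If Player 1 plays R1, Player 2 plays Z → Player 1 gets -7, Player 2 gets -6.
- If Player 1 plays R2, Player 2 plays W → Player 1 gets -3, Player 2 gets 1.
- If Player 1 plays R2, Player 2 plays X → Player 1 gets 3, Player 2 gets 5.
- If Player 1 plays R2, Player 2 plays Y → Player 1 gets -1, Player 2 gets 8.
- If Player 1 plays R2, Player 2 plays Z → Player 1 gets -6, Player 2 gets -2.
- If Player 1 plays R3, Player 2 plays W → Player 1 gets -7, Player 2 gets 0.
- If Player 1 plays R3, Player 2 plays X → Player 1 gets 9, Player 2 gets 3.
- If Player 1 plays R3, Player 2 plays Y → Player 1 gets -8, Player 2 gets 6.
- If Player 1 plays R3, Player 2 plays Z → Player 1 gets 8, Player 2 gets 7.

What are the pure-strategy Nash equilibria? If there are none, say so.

Player 1 against W: payoffs -2, -3, -7 → best response R1.
Player 1 against X: payoffs -1, 3, 9 → best response R3.
Player 1 against Y: payoffs -3, -1, -8 → best response R2.
Player 1 against Z: payoffs -7, -6, 8 → best response R3.
Player 2 against R1: payoffs -1, -5, -2, -6 → best response W.
Player 2 against R2: payoffs 1, 5, 8, -2 → best response Y.
Player 2 against R3: payoffs 0, 3, 6, 7 → best response Z.
Mutual best responses: (R1, W); (R2, Y); (R3, Z).

(R1, W) and (R2, Y) and (R3, Z)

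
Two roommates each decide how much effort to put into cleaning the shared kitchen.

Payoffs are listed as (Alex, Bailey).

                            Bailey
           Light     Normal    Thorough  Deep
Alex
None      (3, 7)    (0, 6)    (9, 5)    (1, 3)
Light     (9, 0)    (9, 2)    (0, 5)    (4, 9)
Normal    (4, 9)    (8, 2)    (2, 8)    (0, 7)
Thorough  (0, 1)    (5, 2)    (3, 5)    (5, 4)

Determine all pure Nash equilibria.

Mark each player's best response to every combination of opponents' strategies; a profile where every player is best-responding is a pure Nash equilibrium.
Alex against Light: payoffs 3, 9, 4, 0 → best response Light.
Alex against Normal: payoffs 0, 9, 8, 5 → best response Light.
Alex against Thorough: payoffs 9, 0, 2, 3 → best response None.
Alex against Deep: payoffs 1, 4, 0, 5 → best response Thorough.
Bailey against None: payoffs 7, 6, 5, 3 → best response Light.
Bailey against Light: payoffs 0, 2, 5, 9 → best response Deep.
Bailey against Normal: payoffs 9, 2, 8, 7 → best response Light.
Bailey against Thorough: payoffs 1, 2, 5, 4 → best response Thorough.
No profile is a mutual best response for all players.

There is no pure-strategy Nash equilibrium.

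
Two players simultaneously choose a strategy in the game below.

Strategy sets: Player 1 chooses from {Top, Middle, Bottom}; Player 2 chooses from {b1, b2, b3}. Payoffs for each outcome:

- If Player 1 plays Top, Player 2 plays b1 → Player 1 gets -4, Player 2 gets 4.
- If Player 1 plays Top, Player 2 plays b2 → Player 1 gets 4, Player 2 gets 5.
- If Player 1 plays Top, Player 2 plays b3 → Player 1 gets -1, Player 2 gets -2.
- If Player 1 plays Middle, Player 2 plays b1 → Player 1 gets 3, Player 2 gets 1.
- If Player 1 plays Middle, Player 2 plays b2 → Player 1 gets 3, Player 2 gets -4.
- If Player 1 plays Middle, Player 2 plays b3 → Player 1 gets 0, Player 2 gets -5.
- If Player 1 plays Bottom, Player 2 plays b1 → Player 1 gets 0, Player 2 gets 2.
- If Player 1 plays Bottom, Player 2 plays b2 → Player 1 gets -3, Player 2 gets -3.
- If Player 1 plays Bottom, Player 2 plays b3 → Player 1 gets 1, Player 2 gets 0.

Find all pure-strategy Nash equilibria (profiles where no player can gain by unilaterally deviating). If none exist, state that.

Player 1 against b1: payoffs -4, 3, 0 → best response Middle.
Player 1 against b2: payoffs 4, 3, -3 → best response Top.
Player 1 against b3: payoffs -1, 0, 1 → best response Bottom.
Player 2 against Top: payoffs 4, 5, -2 → best response b2.
Player 2 against Middle: payoffs 1, -4, -5 → best response b1.
Player 2 against Bottom: payoffs 2, -3, 0 → best response b1.
Mutual best responses: (Top, b2); (Middle, b1).

Pure-strategy Nash equilibria: (Top, b2), (Middle, b1)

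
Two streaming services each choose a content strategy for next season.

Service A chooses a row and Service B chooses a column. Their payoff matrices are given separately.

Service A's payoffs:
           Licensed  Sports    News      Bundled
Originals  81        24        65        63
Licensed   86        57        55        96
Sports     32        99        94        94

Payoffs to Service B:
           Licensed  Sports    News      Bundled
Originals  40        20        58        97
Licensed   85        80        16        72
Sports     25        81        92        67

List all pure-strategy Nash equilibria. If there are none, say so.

(Originals, Licensed): Service A can switch to Licensed (81 → 86). Not NE.
(Originals, Sports): Service A can switch to Licensed (24 → 57). Not NE.
(Originals, News): Service A can switch to Sports (65 → 94). Not NE.
(Originals, Bundled): Service A can switch to Licensed (63 → 96). Not NE.
(Licensed, Licensed): Service A gets 86, best alternative 81; Service B gets 85, best alternative 80. No profitable deviation — NE.
(Licensed, Sports): Service A can switch to Sports (57 → 99). Not NE.
(Licensed, News): Service A can switch to Originals (55 → 65). Not NE.
(Licensed, Bundled): Service B can switch to Licensed (72 → 85). Not NE.
(Sports, Licensed): Service A can switch to Originals (32 → 81). Not NE.
(Sports, Sports): Service B can switch to News (81 → 92). Not NE.
(Sports, News): Service A gets 94, best alternative 65; Service B gets 92, best alternative 81. No profitable deviation — NE.
(Sports, Bundled): Service A can switch to Licensed (94 → 96). Not NE.

(Licensed, Licensed); (Sports, News)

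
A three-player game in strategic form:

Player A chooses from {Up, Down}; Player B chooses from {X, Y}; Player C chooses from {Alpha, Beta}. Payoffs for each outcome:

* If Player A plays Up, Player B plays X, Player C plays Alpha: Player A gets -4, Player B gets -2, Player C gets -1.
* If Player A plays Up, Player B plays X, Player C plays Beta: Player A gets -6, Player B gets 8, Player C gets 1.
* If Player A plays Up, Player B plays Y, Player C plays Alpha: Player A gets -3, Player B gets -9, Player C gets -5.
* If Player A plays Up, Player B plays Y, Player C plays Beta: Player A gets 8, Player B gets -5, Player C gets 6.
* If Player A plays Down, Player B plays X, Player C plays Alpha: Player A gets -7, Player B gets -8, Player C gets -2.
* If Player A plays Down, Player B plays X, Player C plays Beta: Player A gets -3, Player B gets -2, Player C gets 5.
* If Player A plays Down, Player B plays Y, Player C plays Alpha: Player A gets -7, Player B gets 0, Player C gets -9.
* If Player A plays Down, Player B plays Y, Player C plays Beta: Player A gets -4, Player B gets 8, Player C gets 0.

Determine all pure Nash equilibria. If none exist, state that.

No pure-strategy Nash equilibrium.

(Up, X, Alpha): Player C can switch to Beta (-1 → 1). Not NE.
(Up, X, Beta): Player A can switch to Down (-6 → -3). Not NE.
(Up, Y, Alpha): Player B can switch to X (-9 → -2). Not NE.
(Up, Y, Beta): Player B can switch to X (-5 → 8). Not NE.
(Down, X, Alpha): Player A can switch to Up (-7 → -4). Not NE.
(Down, X, Beta): Player B can switch to Y (-2 → 8). Not NE.
(Down, Y, Alpha): Player A can switch to Up (-7 → -3). Not NE.
(Down, Y, Beta): Player A can switch to Up (-4 → 8). Not NE.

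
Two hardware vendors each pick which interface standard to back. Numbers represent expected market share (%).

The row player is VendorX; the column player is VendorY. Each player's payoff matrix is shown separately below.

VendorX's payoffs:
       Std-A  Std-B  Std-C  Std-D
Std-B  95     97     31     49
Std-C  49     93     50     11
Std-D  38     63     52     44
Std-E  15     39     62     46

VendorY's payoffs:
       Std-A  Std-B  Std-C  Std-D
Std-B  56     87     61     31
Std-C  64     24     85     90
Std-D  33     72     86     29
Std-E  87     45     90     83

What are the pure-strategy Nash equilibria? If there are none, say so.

(Std-B, Std-A): VendorY can switch to Std-B (56 → 87). Not NE.
(Std-B, Std-B): VendorX gets 97, best alternative 93; VendorY gets 87, best alternative 61. No profitable deviation — NE.
(Std-B, Std-C): VendorX can switch to Std-C (31 → 50). Not NE.
(Std-B, Std-D): VendorY can switch to Std-A (31 → 56). Not NE.
(Std-C, Std-A): VendorX can switch to Std-B (49 → 95). Not NE.
(Std-C, Std-B): VendorX can switch to Std-B (93 → 97). Not NE.
(Std-C, Std-C): VendorX can switch to Std-D (50 → 52). Not NE.
(Std-C, Std-D): VendorX can switch to Std-B (11 → 49). Not NE.
(Std-D, Std-A): VendorX can switch to Std-B (38 → 95). Not NE.
(Std-D, Std-B): VendorX can switch to Std-B (63 → 97). Not NE.
(Std-D, Std-C): VendorX can switch to Std-E (52 → 62). Not NE.
(Std-D, Std-D): VendorX can switch to Std-B (44 → 49). Not NE.
(Std-E, Std-A): VendorX can switch to Std-B (15 → 95). Not NE.
(Std-E, Std-C): VendorX gets 62, best alternative 52; VendorY gets 90, best alternative 87. No profitable deviation — NE.
(The remaining 2 profiles each have a profitable deviation by the same check.)

Pure-strategy Nash equilibria: (Std-B, Std-B); (Std-E, Std-C)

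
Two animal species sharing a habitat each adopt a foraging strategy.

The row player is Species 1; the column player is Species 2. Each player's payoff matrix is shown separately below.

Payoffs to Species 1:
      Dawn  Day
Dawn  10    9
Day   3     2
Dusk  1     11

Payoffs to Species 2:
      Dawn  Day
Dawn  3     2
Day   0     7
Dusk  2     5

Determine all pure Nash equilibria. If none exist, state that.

The pure Nash equilibria are (Dawn, Dawn) and (Dusk, Day).

Species 1 against Dawn: payoffs 10, 3, 1 → best response Dawn.
Species 1 against Day: payoffs 9, 2, 11 → best response Dusk.
Species 2 against Dawn: payoffs 3, 2 → best response Dawn.
Species 2 against Day: payoffs 0, 7 → best response Day.
Species 2 against Dusk: payoffs 2, 5 → best response Day.
Mutual best responses: (Dawn, Dawn); (Dusk, Day).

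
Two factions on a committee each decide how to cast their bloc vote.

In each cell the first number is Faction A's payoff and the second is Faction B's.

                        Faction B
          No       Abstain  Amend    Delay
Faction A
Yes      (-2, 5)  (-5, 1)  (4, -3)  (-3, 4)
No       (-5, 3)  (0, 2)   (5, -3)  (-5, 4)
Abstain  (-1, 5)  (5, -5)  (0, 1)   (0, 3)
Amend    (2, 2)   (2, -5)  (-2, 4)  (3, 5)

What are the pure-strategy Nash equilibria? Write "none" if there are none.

(Amend, Delay)

(Yes, No): Faction A can switch to Abstain (-2 → -1). Not NE.
(Yes, Abstain): Faction A can switch to No (-5 → 0). Not NE.
(Yes, Amend): Faction A can switch to No (4 → 5). Not NE.
(Yes, Delay): Faction A can switch to Abstain (-3 → 0). Not NE.
(No, No): Faction A can switch to Yes (-5 → -2). Not NE.
(No, Abstain): Faction A can switch to Abstain (0 → 5). Not NE.
(No, Amend): Faction B can switch to No (-3 → 3). Not NE.
(No, Delay): Faction A can switch to Yes (-5 → -3). Not NE.
(Abstain, No): Faction A can switch to Amend (-1 → 2). Not NE.
(Abstain, Abstain): Faction B can switch to No (-5 → 5). Not NE.
(Abstain, Amend): Faction A can switch to Yes (0 → 4). Not NE.
(Abstain, Delay): Faction A can switch to Amend (0 → 3). Not NE.
(Amend, Delay): Faction A gets 3, best alternative 0; Faction B gets 5, best alternative 4. No profitable deviation — NE.
(The remaining 3 profiles each have a profitable deviation by the same check.)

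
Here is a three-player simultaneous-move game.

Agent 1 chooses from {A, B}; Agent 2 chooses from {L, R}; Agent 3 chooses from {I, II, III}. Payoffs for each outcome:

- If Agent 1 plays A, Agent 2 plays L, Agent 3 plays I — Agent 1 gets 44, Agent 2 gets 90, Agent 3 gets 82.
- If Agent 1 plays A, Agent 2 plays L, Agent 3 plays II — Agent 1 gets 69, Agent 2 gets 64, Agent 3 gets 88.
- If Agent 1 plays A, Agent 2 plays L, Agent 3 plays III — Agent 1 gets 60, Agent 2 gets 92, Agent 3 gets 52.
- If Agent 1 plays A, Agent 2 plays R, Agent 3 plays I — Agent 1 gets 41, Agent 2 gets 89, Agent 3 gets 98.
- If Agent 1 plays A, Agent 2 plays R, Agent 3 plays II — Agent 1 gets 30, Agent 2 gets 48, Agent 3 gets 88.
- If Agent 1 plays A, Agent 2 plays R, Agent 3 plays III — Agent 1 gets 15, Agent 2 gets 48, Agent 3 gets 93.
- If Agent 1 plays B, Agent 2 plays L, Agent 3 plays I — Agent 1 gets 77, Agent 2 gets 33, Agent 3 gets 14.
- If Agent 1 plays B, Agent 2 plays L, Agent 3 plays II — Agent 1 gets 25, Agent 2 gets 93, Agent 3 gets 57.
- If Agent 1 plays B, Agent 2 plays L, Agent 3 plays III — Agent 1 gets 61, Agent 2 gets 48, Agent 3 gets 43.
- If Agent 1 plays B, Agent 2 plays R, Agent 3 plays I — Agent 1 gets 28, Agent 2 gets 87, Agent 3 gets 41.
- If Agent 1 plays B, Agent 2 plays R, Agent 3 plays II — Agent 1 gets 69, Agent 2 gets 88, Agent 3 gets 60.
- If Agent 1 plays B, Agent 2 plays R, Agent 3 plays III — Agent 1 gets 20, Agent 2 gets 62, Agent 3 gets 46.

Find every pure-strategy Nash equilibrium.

The unique pure-strategy Nash equilibrium is (A, L, II).

(A, L, I): Agent 1 can switch to B (44 → 77). Not NE.
(A, L, II): Agent 1 gets 69, best alternative 25; Agent 2 gets 64, best alternative 48; Agent 3 gets 88, best alternative 82. No profitable deviation — NE.
(A, L, III): Agent 1 can switch to B (60 → 61). Not NE.
(A, R, I): Agent 2 can switch to L (89 → 90). Not NE.
(A, R, II): Agent 1 can switch to B (30 → 69). Not NE.
(A, R, III): Agent 1 can switch to B (15 → 20). Not NE.
(B, L, I): Agent 2 can switch to R (33 → 87). Not NE.
(B, L, II): Agent 1 can switch to A (25 → 69). Not NE.
(B, L, III): Agent 2 can switch to R (48 → 62). Not NE.
(B, R, I): Agent 1 can switch to A (28 → 41). Not NE.
(B, R, II): Agent 2 can switch to L (88 → 93). Not NE.
(The remaining 1 profile has a profitable deviation by the same check.)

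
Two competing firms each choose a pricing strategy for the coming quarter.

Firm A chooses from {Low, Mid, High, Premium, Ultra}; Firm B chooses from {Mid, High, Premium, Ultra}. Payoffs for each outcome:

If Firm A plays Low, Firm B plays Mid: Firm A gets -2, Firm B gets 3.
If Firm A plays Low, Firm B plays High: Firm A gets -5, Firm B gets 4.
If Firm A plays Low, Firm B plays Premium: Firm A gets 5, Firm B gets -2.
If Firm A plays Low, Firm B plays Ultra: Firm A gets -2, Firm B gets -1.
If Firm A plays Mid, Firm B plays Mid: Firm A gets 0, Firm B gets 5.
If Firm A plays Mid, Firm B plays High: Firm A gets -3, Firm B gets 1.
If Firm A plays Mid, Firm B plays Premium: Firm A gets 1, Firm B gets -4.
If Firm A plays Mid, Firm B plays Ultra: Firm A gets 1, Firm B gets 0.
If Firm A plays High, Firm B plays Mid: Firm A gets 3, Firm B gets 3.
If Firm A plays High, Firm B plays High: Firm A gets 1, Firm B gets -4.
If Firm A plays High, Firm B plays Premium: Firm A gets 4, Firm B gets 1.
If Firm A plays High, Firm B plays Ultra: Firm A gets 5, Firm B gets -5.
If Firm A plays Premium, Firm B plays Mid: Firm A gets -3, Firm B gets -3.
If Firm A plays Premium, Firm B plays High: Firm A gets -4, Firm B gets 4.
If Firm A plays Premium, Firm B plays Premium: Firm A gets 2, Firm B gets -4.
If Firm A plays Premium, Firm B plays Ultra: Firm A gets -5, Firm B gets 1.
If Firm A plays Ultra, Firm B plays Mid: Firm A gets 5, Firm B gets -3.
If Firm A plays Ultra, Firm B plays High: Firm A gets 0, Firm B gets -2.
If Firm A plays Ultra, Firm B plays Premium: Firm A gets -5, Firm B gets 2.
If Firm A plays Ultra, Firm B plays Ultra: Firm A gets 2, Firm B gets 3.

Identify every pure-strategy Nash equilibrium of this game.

There is no pure-strategy Nash equilibrium.

Mark each player's best response to every combination of opponents' strategies; a profile where every player is best-responding is a pure Nash equilibrium.
Firm A against Mid: payoffs -2, 0, 3, -3, 5 → best response Ultra.
Firm A against High: payoffs -5, -3, 1, -4, 0 → best response High.
Firm A against Premium: payoffs 5, 1, 4, 2, -5 → best response Low.
Firm A against Ultra: payoffs -2, 1, 5, -5, 2 → best response High.
Firm B against Low: payoffs 3, 4, -2, -1 → best response High.
Firm B against Mid: payoffs 5, 1, -4, 0 → best response Mid.
Firm B against High: payoffs 3, -4, 1, -5 → best response Mid.
Firm B against Premium: payoffs -3, 4, -4, 1 → best response High.
Firm B against Ultra: payoffs -3, -2, 2, 3 → best response Ultra.
No profile is a mutual best response for all players.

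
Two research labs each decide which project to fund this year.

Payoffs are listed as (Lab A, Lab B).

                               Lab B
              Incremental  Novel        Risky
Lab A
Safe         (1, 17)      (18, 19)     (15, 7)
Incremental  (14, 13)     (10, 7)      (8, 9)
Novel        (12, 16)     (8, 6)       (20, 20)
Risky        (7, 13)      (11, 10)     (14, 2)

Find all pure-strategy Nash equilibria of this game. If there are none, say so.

The pure Nash equilibria are (Safe, Novel) and (Incremental, Incremental) and (Novel, Risky).

Mark each player's best response to every combination of opponents' strategies; a profile where every player is best-responding is a pure Nash equilibrium.
Lab A against Incremental: payoffs 1, 14, 12, 7 → best response Incremental.
Lab A against Novel: payoffs 18, 10, 8, 11 → best response Safe.
Lab A against Risky: payoffs 15, 8, 20, 14 → best response Novel.
Lab B against Safe: payoffs 17, 19, 7 → best response Novel.
Lab B against Incremental: payoffs 13, 7, 9 → best response Incremental.
Lab B against Novel: payoffs 16, 6, 20 → best response Risky.
Lab B against Risky: payoffs 13, 10, 2 → best response Incremental.
Mutual best responses: (Safe, Novel); (Incremental, Incremental); (Novel, Risky).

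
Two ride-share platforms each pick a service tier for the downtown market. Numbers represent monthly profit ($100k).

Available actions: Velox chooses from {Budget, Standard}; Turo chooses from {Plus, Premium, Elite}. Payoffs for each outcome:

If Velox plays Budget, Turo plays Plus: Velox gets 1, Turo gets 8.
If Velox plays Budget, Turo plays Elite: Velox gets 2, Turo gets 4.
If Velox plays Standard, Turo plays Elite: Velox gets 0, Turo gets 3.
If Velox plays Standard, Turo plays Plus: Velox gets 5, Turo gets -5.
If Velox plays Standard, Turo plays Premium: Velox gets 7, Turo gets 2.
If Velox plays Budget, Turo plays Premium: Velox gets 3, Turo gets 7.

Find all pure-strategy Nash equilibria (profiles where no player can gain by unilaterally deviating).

none

Velox against Plus: payoffs 1, 5 → best response Standard.
Velox against Premium: payoffs 3, 7 → best response Standard.
Velox against Elite: payoffs 2, 0 → best response Budget.
Turo against Budget: payoffs 8, 7, 4 → best response Plus.
Turo against Standard: payoffs -5, 2, 3 → best response Elite.
No profile is a mutual best response for all players.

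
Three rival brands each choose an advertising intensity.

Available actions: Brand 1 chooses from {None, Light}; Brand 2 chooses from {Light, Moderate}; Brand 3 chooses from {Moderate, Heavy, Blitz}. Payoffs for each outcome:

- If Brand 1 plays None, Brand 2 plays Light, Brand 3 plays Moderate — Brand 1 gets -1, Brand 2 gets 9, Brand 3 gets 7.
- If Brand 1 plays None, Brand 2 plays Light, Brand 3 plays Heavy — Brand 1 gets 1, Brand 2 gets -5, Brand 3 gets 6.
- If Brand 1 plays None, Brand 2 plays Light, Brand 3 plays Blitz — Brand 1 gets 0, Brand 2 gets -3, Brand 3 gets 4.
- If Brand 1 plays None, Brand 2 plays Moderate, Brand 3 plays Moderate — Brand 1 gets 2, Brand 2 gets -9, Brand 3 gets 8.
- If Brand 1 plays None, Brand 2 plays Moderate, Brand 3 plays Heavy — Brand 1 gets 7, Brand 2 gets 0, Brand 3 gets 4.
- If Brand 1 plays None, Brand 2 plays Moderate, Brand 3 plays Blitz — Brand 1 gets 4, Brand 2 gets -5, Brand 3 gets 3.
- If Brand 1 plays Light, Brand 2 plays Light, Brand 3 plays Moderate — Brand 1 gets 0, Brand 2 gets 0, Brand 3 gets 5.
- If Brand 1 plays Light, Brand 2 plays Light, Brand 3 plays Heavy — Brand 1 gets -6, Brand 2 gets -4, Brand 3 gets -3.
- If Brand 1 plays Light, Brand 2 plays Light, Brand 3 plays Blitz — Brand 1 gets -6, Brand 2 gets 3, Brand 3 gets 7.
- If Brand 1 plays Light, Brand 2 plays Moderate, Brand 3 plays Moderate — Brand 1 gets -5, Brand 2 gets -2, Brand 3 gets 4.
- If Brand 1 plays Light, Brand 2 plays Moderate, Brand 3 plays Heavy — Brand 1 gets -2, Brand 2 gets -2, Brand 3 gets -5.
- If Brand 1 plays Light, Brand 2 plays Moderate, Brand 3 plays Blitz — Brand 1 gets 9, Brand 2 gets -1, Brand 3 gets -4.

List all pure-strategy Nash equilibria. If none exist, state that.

none

Brand 1 against (Light, Moderate): payoffs -1, 0 → best response Light.
Brand 1 against (Light, Heavy): payoffs 1, -6 → best response None.
Brand 1 against (Light, Blitz): payoffs 0, -6 → best response None.
Brand 1 against (Moderate, Moderate): payoffs 2, -5 → best response None.
Brand 1 against (Moderate, Heavy): payoffs 7, -2 → best response None.
Brand 1 against (Moderate, Blitz): payoffs 4, 9 → best response Light.
Brand 2 against (None, Moderate): payoffs 9, -9 → best response Light.
Brand 2 against (None, Heavy): payoffs -5, 0 → best response Moderate.
Brand 2 against (None, Blitz): payoffs -3, -5 → best response Light.
Brand 2 against (Light, Moderate): payoffs 0, -2 → best response Light.
Brand 2 against (Light, Heavy): payoffs -4, -2 → best response Moderate.
Brand 2 against (Light, Blitz): payoffs 3, -1 → best response Light.
Brand 3 against (None, Light): payoffs 7, 6, 4 → best response Moderate.
Brand 3 against (None, Moderate): payoffs 8, 4, 3 → best response Moderate.
Brand 3 against (Light, Light): payoffs 5, -3, 7 → best response Blitz.
Brand 3 against (Light, Moderate): payoffs 4, -5, -4 → best response Moderate.
No profile is a mutual best response for all players.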